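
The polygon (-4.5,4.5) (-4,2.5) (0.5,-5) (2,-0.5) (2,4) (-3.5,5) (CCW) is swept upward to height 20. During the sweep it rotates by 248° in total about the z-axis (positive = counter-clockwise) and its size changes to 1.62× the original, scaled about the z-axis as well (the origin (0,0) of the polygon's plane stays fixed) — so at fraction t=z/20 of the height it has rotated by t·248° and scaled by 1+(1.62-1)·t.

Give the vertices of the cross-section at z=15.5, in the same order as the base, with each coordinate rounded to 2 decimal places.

Cross-section at z=15.5: (7.92,-5.10) (6.57,-2.37) (-2.29,7.08) (-3.05,0.10) (-1.64,-6.41) (6.63,-6.14)

t = z/height = 15.5/20 = 0.775
s = 1 + (scale-1)·z/height = 1 + (1.62-1)·15.5/20 = 1.480500
θ = twist·z/height = 248°·15.5/20 = 192.2000° = 3.354523 rad
cos θ = -0.977416, sin θ = -0.211325 (intermediates below are computed at full precision and shown rounded to 5 d.p.)
v1: (-4.5,4.5) → rotate → (5.34933,-3.44741) → ×s → (7.91969,-5.10389) → (7.92,-5.10)
v2: (-4,2.5) → rotate → (4.43798,-1.59824) → ×s → (6.57042,-2.36620) → (6.57,-2.37)
v3: (0.5,-5) → rotate → (-1.54533,4.78142) → ×s → (-2.28786,7.07889) → (-2.29,7.08)
v4: (2,-0.5) → rotate → (-2.06049,0.06606) → ×s → (-3.05056,0.09780) → (-3.05,0.10)
v5: (2,4) → rotate → (-1.10953,-4.33231) → ×s → (-1.64266,-6.41399) → (-1.64,-6.41)
v6: (-3.5,5) → rotate → (4.47758,-4.14744) → ×s → (6.62906,-6.14029) → (6.63,-6.14)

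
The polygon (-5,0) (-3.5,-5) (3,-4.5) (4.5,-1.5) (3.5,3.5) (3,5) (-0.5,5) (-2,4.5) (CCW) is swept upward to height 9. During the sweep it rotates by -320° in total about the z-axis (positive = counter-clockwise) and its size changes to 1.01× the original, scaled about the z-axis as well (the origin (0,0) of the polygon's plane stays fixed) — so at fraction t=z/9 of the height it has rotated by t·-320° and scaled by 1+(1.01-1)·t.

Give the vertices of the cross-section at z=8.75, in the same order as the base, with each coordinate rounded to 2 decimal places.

t = z/height = 8.75/9 = 0.972222
s = 1 + (scale-1)·z/height = 1 + (1.01-1)·8.75/9 = 1.009722
θ = twist·z/height = -320°·8.75/9 = -311.1111° = -5.429913 rad
cos θ = 0.657521, sin θ = 0.753436 (intermediates below are computed at full precision and shown rounded to 5 d.p.)
v1: (-5,0) → rotate → (-3.28761,-3.76718) → ×s → (-3.31957,-3.80380) → (-3.32,-3.80)
v2: (-3.5,-5) → rotate → (1.46585,-5.92463) → ×s → (1.48011,-5.98223) → (1.48,-5.98)
v3: (3,-4.5) → rotate → (5.36303,-0.69854) → ×s → (5.41517,-0.70533) → (5.42,-0.71)
v4: (4.5,-1.5) → rotate → (4.08900,2.40418) → ×s → (4.12875,2.42755) → (4.13,2.43)
v5: (3.5,3.5) → rotate → (-0.33570,4.93835) → ×s → (-0.33896,4.98636) → (-0.34,4.99)
v6: (3,5) → rotate → (-1.79462,5.54791) → ×s → (-1.81206,5.60185) → (-1.81,5.60)
v7: (-0.5,5) → rotate → (-4.09594,2.91089) → ×s → (-4.13576,2.93919) → (-4.14,2.94)
v8: (-2,4.5) → rotate → (-4.70550,1.45197) → ×s → (-4.75125,1.46609) → (-4.75,1.47)

Cross-section at z=8.75: (-3.32,-3.80) (1.48,-5.98) (5.42,-0.71) (4.13,2.43) (-0.34,4.99) (-1.81,5.60) (-4.14,2.94) (-4.75,1.47)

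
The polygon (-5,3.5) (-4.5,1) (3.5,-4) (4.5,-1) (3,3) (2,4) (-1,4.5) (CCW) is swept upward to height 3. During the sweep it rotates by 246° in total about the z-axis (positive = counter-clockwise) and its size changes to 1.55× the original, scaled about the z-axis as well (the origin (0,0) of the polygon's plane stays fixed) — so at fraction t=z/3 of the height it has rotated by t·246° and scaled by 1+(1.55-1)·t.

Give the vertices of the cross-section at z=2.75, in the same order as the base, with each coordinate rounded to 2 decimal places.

Cross-section at z=2.75: (9.03,1.67) (5.82,3.77) (-7.98,0.46) (-5.82,-3.77) (0.06,-6.38) (2.18,-6.36) (5.88,-3.67)

t = z/height = 2.75/3 = 0.916667
s = 1 + (scale-1)·z/height = 1 + (1.55-1)·2.75/3 = 1.504167
θ = twist·z/height = 246°·2.75/3 = 225.5000° = 3.935717 rad
cos θ = -0.700909, sin θ = -0.713250 (intermediates below are computed at full precision and shown rounded to 5 d.p.)
v1: (-5,3.5) → rotate → (6.00092,1.11307) → ×s → (9.02639,1.67424) → (9.03,1.67)
v2: (-4.5,1) → rotate → (3.86734,2.50872) → ×s → (5.81713,3.77353) → (5.82,3.77)
v3: (3.5,-4) → rotate → (-5.30618,0.30726) → ×s → (-7.98139,0.46217) → (-7.98,0.46)
v4: (4.5,-1) → rotate → (-3.86734,-2.50872) → ×s → (-5.81713,-3.77353) → (-5.82,-3.77)
v5: (3,3) → rotate → (0.03702,-4.24248) → ×s → (0.05569,-6.38140) → (0.06,-6.38)
v6: (2,4) → rotate → (1.45118,-4.23014) → ×s → (2.18282,-6.36283) → (2.18,-6.36)
v7: (-1,4.5) → rotate → (3.91054,-2.44084) → ×s → (5.88210,-3.67143) → (5.88,-3.67)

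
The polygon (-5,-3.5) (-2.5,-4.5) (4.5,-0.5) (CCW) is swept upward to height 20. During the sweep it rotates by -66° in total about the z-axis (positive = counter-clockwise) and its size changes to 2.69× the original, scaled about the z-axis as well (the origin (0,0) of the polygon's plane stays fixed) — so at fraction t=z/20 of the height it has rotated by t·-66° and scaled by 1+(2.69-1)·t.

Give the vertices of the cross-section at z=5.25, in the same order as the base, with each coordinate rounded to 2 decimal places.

t = z/height = 5.25/20 = 0.2625
s = 1 + (scale-1)·z/height = 1 + (2.69-1)·5.25/20 = 1.443625
θ = twist·z/height = -66°·5.25/20 = -17.3250° = -0.302378 rad
cos θ = 0.954631, sin θ = -0.297791 (intermediates below are computed at full precision and shown rounded to 5 d.p.)
v1: (-5,-3.5) → rotate → (-5.81542,-1.85225) → ×s → (-8.39529,-2.67396) → (-8.40,-2.67)
v2: (-2.5,-4.5) → rotate → (-3.72664,-3.55136) → ×s → (-5.37987,-5.12683) → (-5.38,-5.13)
v3: (4.5,-0.5) → rotate → (4.14694,-1.81738) → ×s → (5.98663,-2.62361) → (5.99,-2.62)

Cross-section at z=5.25: (-8.40,-2.67) (-5.38,-5.13) (5.99,-2.62)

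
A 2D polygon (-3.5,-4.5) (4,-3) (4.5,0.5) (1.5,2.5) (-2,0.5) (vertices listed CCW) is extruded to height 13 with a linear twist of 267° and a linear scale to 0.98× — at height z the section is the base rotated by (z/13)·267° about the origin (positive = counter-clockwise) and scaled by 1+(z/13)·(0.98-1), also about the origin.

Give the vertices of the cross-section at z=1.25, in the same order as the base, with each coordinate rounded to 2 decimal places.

Cross-section at z=1.25: (-1.20,-5.56) (4.90,-0.97) (3.83,2.40) (0.27,2.90) (-2.02,-0.42)

t = z/height = 1.25/13 = 0.0961538
s = 1 + (scale-1)·z/height = 1 + (0.98-1)·1.25/13 = 0.998077
θ = twist·z/height = 267°·1.25/13 = 25.6731° = 0.448080 rad
cos θ = 0.901281, sin θ = 0.433236 (intermediates below are computed at full precision and shown rounded to 5 d.p.)
v1: (-3.5,-4.5) → rotate → (-1.20492,-5.57209) → ×s → (-1.20260,-5.56137) → (-1.20,-5.56)
v2: (4,-3) → rotate → (4.90483,-0.97090) → ×s → (4.89540,-0.96903) → (4.90,-0.97)
v3: (4.5,0.5) → rotate → (3.83915,2.40020) → ×s → (3.83176,2.39558) → (3.83,2.40)
v4: (1.5,2.5) → rotate → (0.26883,2.90306) → ×s → (0.26832,2.89747) → (0.27,2.90)
v5: (-2,0.5) → rotate → (-2.01918,-0.41583) → ×s → (-2.01530,-0.41503) → (-2.02,-0.42)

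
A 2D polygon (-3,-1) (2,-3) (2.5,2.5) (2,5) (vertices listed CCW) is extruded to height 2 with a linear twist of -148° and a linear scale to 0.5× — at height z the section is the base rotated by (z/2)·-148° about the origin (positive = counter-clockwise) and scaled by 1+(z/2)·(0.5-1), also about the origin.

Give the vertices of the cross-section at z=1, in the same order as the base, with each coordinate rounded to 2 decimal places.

t = z/height = 1/2 = 0.5
s = 1 + (scale-1)·z/height = 1 + (0.5-1)·1/2 = 0.750000
θ = twist·z/height = -148°·1/2 = -74.0000° = -1.291544 rad
cos θ = 0.275637, sin θ = -0.961262 (intermediates below are computed at full precision and shown rounded to 5 d.p.)
v1: (-3,-1) → rotate → (-1.78817,2.60815) → ×s → (-1.34113,1.95611) → (-1.34,1.96)
v2: (2,-3) → rotate → (-2.33251,-2.74944) → ×s → (-1.74938,-2.06208) → (-1.75,-2.06)
v3: (2.5,2.5) → rotate → (3.09225,-1.71406) → ×s → (2.31919,-1.28555) → (2.32,-1.29)
v4: (2,5) → rotate → (5.35758,-0.54434) → ×s → (4.01819,-0.40825) → (4.02,-0.41)

Cross-section at z=1: (-1.34,1.96) (-1.75,-2.06) (2.32,-1.29) (4.02,-0.41)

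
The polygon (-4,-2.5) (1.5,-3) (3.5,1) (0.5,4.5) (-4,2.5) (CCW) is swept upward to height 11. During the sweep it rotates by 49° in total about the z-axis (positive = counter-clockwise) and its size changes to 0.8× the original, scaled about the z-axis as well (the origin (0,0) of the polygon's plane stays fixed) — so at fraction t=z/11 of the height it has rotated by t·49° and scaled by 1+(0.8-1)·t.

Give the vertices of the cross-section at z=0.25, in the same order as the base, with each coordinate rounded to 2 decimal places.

Cross-section at z=0.25: (-3.93,-2.57) (1.55,-2.96) (3.46,1.06) (0.41,4.49) (-4.03,2.41)

t = z/height = 0.25/11 = 0.0227273
s = 1 + (scale-1)·z/height = 1 + (0.8-1)·0.25/11 = 0.995455
θ = twist·z/height = 49°·0.25/11 = 1.1136° = 0.019437 rad
cos θ = 0.999811, sin θ = 0.019435 (intermediates below are computed at full precision and shown rounded to 5 d.p.)
v1: (-4,-2.5) → rotate → (-3.95066,-2.57727) → ×s → (-3.93270,-2.56555) → (-3.93,-2.57)
v2: (1.5,-3) → rotate → (1.55802,-2.97028) → ×s → (1.55094,-2.95678) → (1.55,-2.96)
v3: (3.5,1) → rotate → (3.47990,1.06784) → ×s → (3.46409,1.06298) → (3.46,1.06)
v4: (0.5,4.5) → rotate → (0.41245,4.50887) → ×s → (0.41057,4.48837) → (0.41,4.49)
v5: (-4,2.5) → rotate → (-4.04783,2.42179) → ×s → (-4.02943,2.41078) → (-4.03,2.41)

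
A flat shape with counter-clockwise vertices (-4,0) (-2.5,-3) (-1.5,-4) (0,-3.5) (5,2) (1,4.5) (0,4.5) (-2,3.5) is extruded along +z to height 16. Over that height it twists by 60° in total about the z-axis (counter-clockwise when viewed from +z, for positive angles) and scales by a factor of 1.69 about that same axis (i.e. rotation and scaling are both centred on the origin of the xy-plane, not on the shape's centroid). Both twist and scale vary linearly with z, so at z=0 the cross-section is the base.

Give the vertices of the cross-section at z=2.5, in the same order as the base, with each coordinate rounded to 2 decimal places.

Cross-section at z=2.5: (-4.37,-0.72) (-2.19,-3.73) (-0.92,-4.64) (0.63,-3.83) (5.10,3.09) (0.28,5.10) (-0.81,4.92) (-2.82,3.46)

t = z/height = 2.5/16 = 0.15625
s = 1 + (scale-1)·z/height = 1 + (1.69-1)·2.5/16 = 1.107813
θ = twist·z/height = 60°·2.5/16 = 9.3750° = 0.163625 rad
cos θ = 0.986643, sin θ = 0.162895 (intermediates below are computed at full precision and shown rounded to 5 d.p.)
v1: (-4,0) → rotate → (-3.94657,-0.65158) → ×s → (-4.37206,-0.72183) → (-4.37,-0.72)
v2: (-2.5,-3) → rotate → (-1.97792,-3.36717) → ×s → (-2.19117,-3.73019) → (-2.19,-3.73)
v3: (-1.5,-4) → rotate → (-0.82838,-4.19092) → ×s → (-0.91769,-4.64275) → (-0.92,-4.64)
v4: (0,-3.5) → rotate → (0.57013,-3.45325) → ×s → (0.63160,-3.82556) → (0.63,-3.83)
v5: (5,2) → rotate → (4.60743,2.78776) → ×s → (5.10416,3.08832) → (5.10,3.09)
v6: (1,4.5) → rotate → (0.25361,4.60279) → ×s → (0.28096,5.09903) → (0.28,5.10)
v7: (0,4.5) → rotate → (-0.73303,4.43989) → ×s → (-0.81206,4.91857) → (-0.81,4.92)
v8: (-2,3.5) → rotate → (-2.54342,3.12746) → ×s → (-2.81763,3.46464) → (-2.82,3.46)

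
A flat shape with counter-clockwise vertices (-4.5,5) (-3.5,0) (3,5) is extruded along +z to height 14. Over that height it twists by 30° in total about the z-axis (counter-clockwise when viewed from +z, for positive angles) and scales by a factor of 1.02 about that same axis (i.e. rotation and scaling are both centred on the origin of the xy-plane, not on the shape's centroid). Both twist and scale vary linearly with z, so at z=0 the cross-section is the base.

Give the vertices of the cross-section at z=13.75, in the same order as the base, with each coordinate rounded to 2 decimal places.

t = z/height = 13.75/14 = 0.982143
s = 1 + (scale-1)·z/height = 1 + (1.02-1)·13.75/14 = 1.019643
θ = twist·z/height = 30°·13.75/14 = 29.4643° = 0.514249 rad
cos θ = 0.870662, sin θ = 0.491881 (intermediates below are computed at full precision and shown rounded to 5 d.p.)
v1: (-4.5,5) → rotate → (-6.37739,2.13985) → ×s → (-6.50266,2.18188) → (-6.50,2.18)
v2: (-3.5,0) → rotate → (-3.04732,-1.72158) → ×s → (-3.10718,-1.75540) → (-3.11,-1.76)
v3: (3,5) → rotate → (0.15258,5.82896) → ×s → (0.15558,5.94345) → (0.16,5.94)

Cross-section at z=13.75: (-6.50,2.18) (-3.11,-1.76) (0.16,5.94)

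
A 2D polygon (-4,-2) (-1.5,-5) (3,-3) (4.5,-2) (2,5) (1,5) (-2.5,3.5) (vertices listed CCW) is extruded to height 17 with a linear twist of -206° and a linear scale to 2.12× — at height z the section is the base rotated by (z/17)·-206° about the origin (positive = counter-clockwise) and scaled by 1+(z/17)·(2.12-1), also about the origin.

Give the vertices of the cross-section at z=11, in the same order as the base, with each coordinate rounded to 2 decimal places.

Cross-section at z=11: (2.22,7.39) (-4.50,7.80) (-7.31,-0.22) (-7.83,-3.28) (3.91,-8.42) (5.09,-7.17) (7.35,-1.00)

t = z/height = 11/17 = 0.647059
s = 1 + (scale-1)·z/height = 1 + (2.12-1)·11/17 = 1.724706
θ = twist·z/height = -206°·11/17 = -133.2941° = -2.326421 rad
cos θ = -0.685744, sin θ = -0.727843 (intermediates below are computed at full precision and shown rounded to 5 d.p.)
v1: (-4,-2) → rotate → (1.28729,4.28286) → ×s → (2.22019,7.38667) → (2.22,7.39)
v2: (-1.5,-5) → rotate → (-2.61060,4.52048) → ×s → (-4.50252,7.79650) → (-4.50,7.80)
v3: (3,-3) → rotate → (-4.24076,-0.12630) → ×s → (-7.31406,-0.21783) → (-7.31,-0.22)
v4: (4.5,-2) → rotate → (-4.54153,-1.90381) → ×s → (-7.83281,-3.28351) → (-7.83,-3.28)
v5: (2,5) → rotate → (2.26773,-4.88440) → ×s → (3.91116,-8.42416) → (3.91,-8.42)
v6: (1,5) → rotate → (2.95347,-4.15656) → ×s → (5.09387,-7.16885) → (5.09,-7.17)
v7: (-2.5,3.5) → rotate → (4.26181,-0.58049) → ×s → (7.35037,-1.00118) → (7.35,-1.00)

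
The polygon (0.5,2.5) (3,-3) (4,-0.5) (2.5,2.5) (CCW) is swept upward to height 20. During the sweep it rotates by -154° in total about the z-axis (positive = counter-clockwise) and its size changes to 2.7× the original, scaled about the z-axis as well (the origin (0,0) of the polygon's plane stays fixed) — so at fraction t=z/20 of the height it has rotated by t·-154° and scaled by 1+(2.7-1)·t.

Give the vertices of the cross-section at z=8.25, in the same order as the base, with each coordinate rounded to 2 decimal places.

Cross-section at z=8.25: (4.19,1.13) (-2.29,-6.84) (2.27,-6.47) (5.70,-1.91)

t = z/height = 8.25/20 = 0.4125
s = 1 + (scale-1)·z/height = 1 + (2.7-1)·8.25/20 = 1.701250
θ = twist·z/height = -154°·8.25/20 = -63.5250° = -1.108720 rad
cos θ = 0.445807, sin θ = -0.895129 (intermediates below are computed at full precision and shown rounded to 5 d.p.)
v1: (0.5,2.5) → rotate → (2.46073,0.66695) → ×s → (4.18631,1.13466) → (4.19,1.13)
v2: (3,-3) → rotate → (-1.34797,-4.02281) → ×s → (-2.29323,-6.84380) → (-2.29,-6.84)
v3: (4,-0.5) → rotate → (1.33566,-3.80342) → ×s → (2.27230,-6.47057) → (2.27,-6.47)
v4: (2.5,2.5) → rotate → (3.35234,-1.12330) → ×s → (5.70317,-1.91102) → (5.70,-1.91)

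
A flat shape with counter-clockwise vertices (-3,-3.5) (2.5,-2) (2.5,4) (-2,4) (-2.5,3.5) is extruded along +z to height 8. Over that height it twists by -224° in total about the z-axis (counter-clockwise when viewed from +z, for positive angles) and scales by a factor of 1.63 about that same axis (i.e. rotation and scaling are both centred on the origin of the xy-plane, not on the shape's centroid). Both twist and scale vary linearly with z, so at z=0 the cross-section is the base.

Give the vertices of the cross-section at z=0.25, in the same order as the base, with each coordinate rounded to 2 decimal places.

Cross-section at z=0.25: (-3.47,-3.17) (2.28,-2.33) (3.03,3.74) (-1.53,4.30) (-2.10,3.85)

t = z/height = 0.25/8 = 0.03125
s = 1 + (scale-1)·z/height = 1 + (1.63-1)·0.25/8 = 1.019688
θ = twist·z/height = -224°·0.25/8 = -7.0000° = -0.122173 rad
cos θ = 0.992546, sin θ = -0.121869 (intermediates below are computed at full precision and shown rounded to 5 d.p.)
v1: (-3,-3.5) → rotate → (-3.40418,-3.10830) → ×s → (-3.47120,-3.16950) → (-3.47,-3.17)
v2: (2.5,-2) → rotate → (2.23763,-2.28977) → ×s → (2.28168,-2.33485) → (2.28,-2.33)
v3: (2.5,4) → rotate → (2.96884,3.66551) → ×s → (3.02729,3.73768) → (3.03,3.74)
v4: (-2,4) → rotate → (-1.49761,4.21392) → ×s → (-1.52710,4.29688) → (-1.53,4.30)
v5: (-2.5,3.5) → rotate → (-2.05482,3.77858) → ×s → (-2.09528,3.85298) → (-2.10,3.85)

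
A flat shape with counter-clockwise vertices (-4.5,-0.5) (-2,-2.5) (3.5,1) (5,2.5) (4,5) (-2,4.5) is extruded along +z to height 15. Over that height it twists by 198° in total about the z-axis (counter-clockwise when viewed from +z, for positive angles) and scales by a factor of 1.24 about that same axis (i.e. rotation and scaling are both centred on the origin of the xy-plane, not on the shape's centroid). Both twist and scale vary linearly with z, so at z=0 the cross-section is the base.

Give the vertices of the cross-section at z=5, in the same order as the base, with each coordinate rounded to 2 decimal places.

t = z/height = 5/15 = 0.333333
s = 1 + (scale-1)·z/height = 1 + (1.24-1)·5/15 = 1.080000
θ = twist·z/height = 198°·5/15 = 66.0000° = 1.151917 rad
cos θ = 0.406737, sin θ = 0.913545 (intermediates below are computed at full precision and shown rounded to 5 d.p.)
v1: (-4.5,-0.5) → rotate → (-1.37354,-4.31432) → ×s → (-1.48343,-4.65947) → (-1.48,-4.66)
v2: (-2,-2.5) → rotate → (1.47039,-2.84393) → ×s → (1.58802,-3.07145) → (1.59,-3.07)
v3: (3.5,1) → rotate → (0.51003,3.60415) → ×s → (0.55084,3.89248) → (0.55,3.89)
v4: (5,2.5) → rotate → (-0.25018,5.58457) → ×s → (-0.27019,6.03133) → (-0.27,6.03)
v5: (4,5) → rotate → (-2.94078,5.68787) → ×s → (-3.17604,6.14289) → (-3.18,6.14)
v6: (-2,4.5) → rotate → (-4.92443,0.00322) → ×s → (-5.31838,0.00348) → (-5.32,0.00)

Cross-section at z=5: (-1.48,-4.66) (1.59,-3.07) (0.55,3.89) (-0.27,6.03) (-3.18,6.14) (-5.32,0.00)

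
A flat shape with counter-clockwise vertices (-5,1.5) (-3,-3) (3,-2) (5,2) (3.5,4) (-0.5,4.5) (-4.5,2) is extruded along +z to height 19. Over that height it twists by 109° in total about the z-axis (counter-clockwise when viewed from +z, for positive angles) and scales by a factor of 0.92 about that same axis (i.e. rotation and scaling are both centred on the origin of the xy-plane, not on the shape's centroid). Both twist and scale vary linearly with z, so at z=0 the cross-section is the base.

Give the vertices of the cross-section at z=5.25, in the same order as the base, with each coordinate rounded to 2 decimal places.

t = z/height = 5.25/19 = 0.276316
s = 1 + (scale-1)·z/height = 1 + (0.92-1)·5.25/19 = 0.977895
θ = twist·z/height = 109°·5.25/19 = 30.1184° = 0.525666 rad
cos θ = 0.864990, sin θ = 0.501789 (intermediates below are computed at full precision and shown rounded to 5 d.p.)
v1: (-5,1.5) → rotate → (-5.07763,-1.21146) → ×s → (-4.96539,-1.18468) → (-4.97,-1.18)
v2: (-3,-3) → rotate → (-1.08960,-4.10034) → ×s → (-1.06552,-4.00970) → (-1.07,-4.01)
v3: (3,-2) → rotate → (3.59855,-0.22461) → ×s → (3.51900,-0.21965) → (3.52,-0.22)
v4: (5,2) → rotate → (3.32137,4.23892) → ×s → (3.24795,4.14522) → (3.25,4.15)
v5: (3.5,4) → rotate → (1.02031,5.21622) → ×s → (0.99776,5.10092) → (1.00,5.10)
v6: (-0.5,4.5) → rotate → (-2.69054,3.64156) → ×s → (-2.63107,3.56106) → (-2.63,3.56)
v7: (-4.5,2) → rotate → (-4.89603,-0.52807) → ×s → (-4.78781,-0.51640) → (-4.79,-0.52)

Cross-section at z=5.25: (-4.97,-1.18) (-1.07,-4.01) (3.52,-0.22) (3.25,4.15) (1.00,5.10) (-2.63,3.56) (-4.79,-0.52)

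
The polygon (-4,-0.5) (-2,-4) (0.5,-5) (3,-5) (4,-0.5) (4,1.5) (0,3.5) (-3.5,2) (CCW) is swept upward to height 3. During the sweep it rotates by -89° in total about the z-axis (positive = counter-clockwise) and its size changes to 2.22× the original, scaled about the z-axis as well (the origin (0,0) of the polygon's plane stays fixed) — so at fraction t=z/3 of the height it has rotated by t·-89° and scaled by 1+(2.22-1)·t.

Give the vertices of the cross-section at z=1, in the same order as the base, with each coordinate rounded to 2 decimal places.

Cross-section at z=1: (-5.24,2.17) (-5.23,-3.50) (-2.87,-6.46) (0.19,-8.20) (4.54,-3.40) (5.93,-0.95) (2.44,4.28) (-2.89,4.88)

t = z/height = 1/3 = 0.333333
s = 1 + (scale-1)·z/height = 1 + (2.22-1)·1/3 = 1.406667
θ = twist·z/height = -89°·1/3 = -29.6667° = -0.517781 rad
cos θ = 0.868920, sin θ = -0.494953 (intermediates below are computed at full precision and shown rounded to 5 d.p.)
v1: (-4,-0.5) → rotate → (-3.72316,1.54535) → ×s → (-5.23724,2.17380) → (-5.24,2.17)
v2: (-2,-4) → rotate → (-3.71765,-2.48577) → ×s → (-5.22950,-3.49665) → (-5.23,-3.50)
v3: (0.5,-5) → rotate → (-2.04031,-4.59207) → ×s → (-2.87003,-6.45952) → (-2.87,-6.46)
v4: (3,-5) → rotate → (0.13199,-5.82946) → ×s → (0.18567,-8.20010) → (0.19,-8.20)
v5: (4,-0.5) → rotate → (3.22820,-2.41427) → ×s → (4.54100,-3.39608) → (4.54,-3.40)
v6: (4,1.5) → rotate → (4.21811,-0.67643) → ×s → (5.93347,-0.95152) → (5.93,-0.95)
v7: (0,3.5) → rotate → (1.73234,3.04122) → ×s → (2.43682,4.27798) → (2.44,4.28)
v8: (-3.5,2) → rotate → (-2.05131,3.47018) → ×s → (-2.88551,4.88138) → (-2.89,4.88)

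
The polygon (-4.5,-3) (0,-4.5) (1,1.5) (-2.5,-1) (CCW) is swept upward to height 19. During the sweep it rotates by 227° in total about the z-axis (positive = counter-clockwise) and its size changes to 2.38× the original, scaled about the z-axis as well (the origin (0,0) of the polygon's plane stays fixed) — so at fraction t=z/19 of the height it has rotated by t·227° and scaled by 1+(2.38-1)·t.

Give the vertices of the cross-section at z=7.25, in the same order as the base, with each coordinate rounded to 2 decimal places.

Cross-section at z=7.25: (4.17,-7.13) (6.86,-0.41) (-2.20,1.66) (1.30,-3.90)

t = z/height = 7.25/19 = 0.381579
s = 1 + (scale-1)·z/height = 1 + (2.38-1)·7.25/19 = 1.526579
θ = twist·z/height = 227°·7.25/19 = 86.6184° = 1.511777 rad
cos θ = 0.058985, sin θ = 0.998259 (intermediates below are computed at full precision and shown rounded to 5 d.p.)
v1: (-4.5,-3) → rotate → (2.72934,-4.66912) → ×s → (4.16656,-7.12778) → (4.17,-7.13)
v2: (0,-4.5) → rotate → (4.49216,-0.26543) → ×s → (6.85764,-0.40521) → (6.86,-0.41)
v3: (1,1.5) → rotate → (-1.43840,1.08674) → ×s → (-2.19584,1.65899) → (-2.20,1.66)
v4: (-2.5,-1) → rotate → (0.85080,-2.55463) → ×s → (1.29881,-3.89985) → (1.30,-3.90)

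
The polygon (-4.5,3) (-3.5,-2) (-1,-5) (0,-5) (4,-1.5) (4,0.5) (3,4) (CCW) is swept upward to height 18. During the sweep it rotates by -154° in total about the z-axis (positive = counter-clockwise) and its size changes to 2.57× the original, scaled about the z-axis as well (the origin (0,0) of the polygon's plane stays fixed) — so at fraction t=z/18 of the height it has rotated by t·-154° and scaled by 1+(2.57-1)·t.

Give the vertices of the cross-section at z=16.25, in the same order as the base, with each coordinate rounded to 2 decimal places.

Cross-section at z=16.25: (12.97,1.66) (3.22,9.20) (-6.10,10.71) (-7.93,9.13) (-9.68,-3.60) (-6.51,-7.25) (0.86,-12.06)

t = z/height = 16.25/18 = 0.902778
s = 1 + (scale-1)·z/height = 1 + (2.57-1)·16.25/18 = 2.417361
θ = twist·z/height = -154°·16.25/18 = -139.0278° = -2.426492 rad
cos θ = -0.755028, sin θ = -0.655693 (intermediates below are computed at full precision and shown rounded to 5 d.p.)
v1: (-4.5,3) → rotate → (5.36470,0.68554) → ×s → (12.96842,1.65719) → (12.97,1.66)
v2: (-3.5,-2) → rotate → (1.33121,3.80498) → ×s → (3.21802,9.19801) → (3.22,9.20)
v3: (-1,-5) → rotate → (-2.52344,4.43083) → ×s → (-6.10006,10.71092) → (-6.10,10.71)
v4: (0,-5) → rotate → (-3.27847,3.77514) → ×s → (-7.92523,9.12587) → (-7.93,9.13)
v5: (4,-1.5) → rotate → (-4.00365,-1.49023) → ×s → (-9.67827,-3.60243) → (-9.68,-3.60)
v6: (4,0.5) → rotate → (-2.69226,-3.00029) → ×s → (-6.50817,-7.25277) → (-6.51,-7.25)
v7: (3,4) → rotate → (0.35769,-4.98719) → ×s → (0.86466,-12.05584) → (0.86,-12.06)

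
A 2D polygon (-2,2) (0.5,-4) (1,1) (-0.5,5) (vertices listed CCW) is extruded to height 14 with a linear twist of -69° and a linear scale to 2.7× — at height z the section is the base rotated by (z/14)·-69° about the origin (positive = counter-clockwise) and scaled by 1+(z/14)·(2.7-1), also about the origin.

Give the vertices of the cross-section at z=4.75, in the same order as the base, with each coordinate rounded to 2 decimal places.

Cross-section at z=4.75: (-1.64,4.15) (-1.78,-6.10) (2.07,0.82) (2.41,7.55)

t = z/height = 4.75/14 = 0.339286
s = 1 + (scale-1)·z/height = 1 + (2.7-1)·4.75/14 = 1.576786
θ = twist·z/height = -69°·4.75/14 = -23.4107° = -0.408594 rad
cos θ = 0.917680, sin θ = -0.397320 (intermediates below are computed at full precision and shown rounded to 5 d.p.)
v1: (-2,2) → rotate → (-1.04072,2.63000) → ×s → (-1.64100,4.14695) → (-1.64,4.15)
v2: (0.5,-4) → rotate → (-1.13044,-3.86938) → ×s → (-1.78246,-6.10118) → (-1.78,-6.10)
v3: (1,1) → rotate → (1.31500,0.52036) → ×s → (2.07347,0.82050) → (2.07,0.82)
v4: (-0.5,5) → rotate → (1.52776,4.78706) → ×s → (2.40895,7.54817) → (2.41,7.55)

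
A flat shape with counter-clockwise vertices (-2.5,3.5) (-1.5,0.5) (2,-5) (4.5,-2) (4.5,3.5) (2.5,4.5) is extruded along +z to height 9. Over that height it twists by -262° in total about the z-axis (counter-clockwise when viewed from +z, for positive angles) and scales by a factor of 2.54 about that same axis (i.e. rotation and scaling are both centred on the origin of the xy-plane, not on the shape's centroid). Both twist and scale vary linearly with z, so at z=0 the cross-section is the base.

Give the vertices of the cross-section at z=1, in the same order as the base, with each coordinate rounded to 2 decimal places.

t = z/height = 1/9 = 0.111111
s = 1 + (scale-1)·z/height = 1 + (2.54-1)·1/9 = 1.171111
θ = twist·z/height = -262°·1/9 = -29.1111° = -0.508085 rad
cos θ = 0.873678, sin θ = -0.486505 (intermediates below are computed at full precision and shown rounded to 5 d.p.)
v1: (-2.5,3.5) → rotate → (-0.48143,4.27413) → ×s → (-0.56381,5.00549) → (-0.56,5.01)
v2: (-1.5,0.5) → rotate → (-1.06726,1.16660) → ×s → (-1.24989,1.36621) → (-1.25,1.37)
v3: (2,-5) → rotate → (-0.68517,-5.34140) → ×s → (-0.80241,-6.25537) → (-0.80,-6.26)
v4: (4.5,-2) → rotate → (2.95854,-3.93663) → ×s → (3.46478,-4.61023) → (3.46,-4.61)
v5: (4.5,3.5) → rotate → (5.63432,0.86860) → ×s → (6.59841,1.01723) → (6.60,1.02)
v6: (2.5,4.5) → rotate → (4.37347,2.71529) → ×s → (5.12182,3.17990) → (5.12,3.18)

Cross-section at z=1: (-0.56,5.01) (-1.25,1.37) (-0.80,-6.26) (3.46,-4.61) (6.60,1.02) (5.12,3.18)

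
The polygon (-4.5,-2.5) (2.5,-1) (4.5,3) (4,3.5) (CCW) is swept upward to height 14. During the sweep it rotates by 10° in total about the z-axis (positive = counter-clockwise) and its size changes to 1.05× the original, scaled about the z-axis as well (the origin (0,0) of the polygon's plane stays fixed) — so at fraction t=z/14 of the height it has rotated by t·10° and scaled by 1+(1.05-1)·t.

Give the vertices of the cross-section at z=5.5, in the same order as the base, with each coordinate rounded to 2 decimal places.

t = z/height = 5.5/14 = 0.392857
s = 1 + (scale-1)·z/height = 1 + (1.05-1)·5.5/14 = 1.019643
θ = twist·z/height = 10°·5.5/14 = 3.9286° = 0.068567 rad
cos θ = 0.997650, sin θ = 0.068513 (intermediates below are computed at full precision and shown rounded to 5 d.p.)
v1: (-4.5,-2.5) → rotate → (-4.31814,-2.80243) → ×s → (-4.40296,-2.85748) → (-4.40,-2.86)
v2: (2.5,-1) → rotate → (2.56264,-0.82637) → ×s → (2.61298,-0.84260) → (2.61,-0.84)
v3: (4.5,3) → rotate → (4.28389,3.30126) → ×s → (4.36804,3.36610) → (4.37,3.37)
v4: (4,3.5) → rotate → (3.75081,3.76583) → ×s → (3.82448,3.83980) → (3.82,3.84)

Cross-section at z=5.5: (-4.40,-2.86) (2.61,-0.84) (4.37,3.37) (3.82,3.84)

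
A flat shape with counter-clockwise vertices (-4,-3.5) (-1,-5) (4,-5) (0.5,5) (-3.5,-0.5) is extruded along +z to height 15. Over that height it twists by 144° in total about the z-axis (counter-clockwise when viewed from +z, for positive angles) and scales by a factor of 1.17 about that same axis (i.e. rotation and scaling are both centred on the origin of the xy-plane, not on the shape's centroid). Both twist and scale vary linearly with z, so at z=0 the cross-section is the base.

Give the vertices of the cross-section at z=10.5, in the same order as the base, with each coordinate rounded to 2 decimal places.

t = z/height = 10.5/15 = 0.7
s = 1 + (scale-1)·z/height = 1 + (1.17-1)·10.5/15 = 1.119000
θ = twist·z/height = 144°·10.5/15 = 100.8000° = 1.759292 rad
cos θ = -0.187381, sin θ = 0.982287 (intermediates below are computed at full precision and shown rounded to 5 d.p.)
v1: (-4,-3.5) → rotate → (4.18753,-3.27331) → ×s → (4.68585,-3.66284) → (4.69,-3.66)
v2: (-1,-5) → rotate → (5.09882,-0.04538) → ×s → (5.70558,-0.05078) → (5.71,-0.05)
v3: (4,-5) → rotate → (4.16191,4.86606) → ×s → (4.65718,5.44512) → (4.66,5.45)
v4: (0.5,5) → rotate → (-5.00513,-0.44576) → ×s → (-5.60074,-0.49881) → (-5.60,-0.50)
v5: (-3.5,-0.5) → rotate → (1.14698,-3.34431) → ×s → (1.28347,-3.74229) → (1.28,-3.74)

Cross-section at z=10.5: (4.69,-3.66) (5.71,-0.05) (4.66,5.45) (-5.60,-0.50) (1.28,-3.74)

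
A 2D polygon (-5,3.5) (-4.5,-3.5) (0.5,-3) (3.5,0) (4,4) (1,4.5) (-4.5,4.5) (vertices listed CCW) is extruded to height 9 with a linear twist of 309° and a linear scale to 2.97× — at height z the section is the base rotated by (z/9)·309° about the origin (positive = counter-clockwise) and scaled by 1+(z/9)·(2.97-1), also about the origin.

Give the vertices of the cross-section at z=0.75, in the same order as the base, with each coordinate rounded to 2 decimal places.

Cross-section at z=0.75: (-7.01,1.14) (-2.95,-5.95) (2.04,-2.89) (3.67,1.77) (2.17,6.22) (-1.23,5.22) (-6.99,2.44)

t = z/height = 0.75/9 = 0.0833333
s = 1 + (scale-1)·z/height = 1 + (2.97-1)·0.75/9 = 1.164167
θ = twist·z/height = 309°·0.75/9 = 25.7500° = 0.449422 rad
cos θ = 0.900698, sin θ = 0.434445 (intermediates below are computed at full precision and shown rounded to 5 d.p.)
v1: (-5,3.5) → rotate → (-6.02405,0.98022) → ×s → (-7.01300,1.14114) → (-7.01,1.14)
v2: (-4.5,-3.5) → rotate → (-2.53258,-5.10745) → ×s → (-2.94835,-5.94592) → (-2.95,-5.95)
v3: (0.5,-3) → rotate → (1.75368,-2.48487) → ×s → (2.04158,-2.89281) → (2.04,-2.89)
v4: (3.5,0) → rotate → (3.15244,1.52056) → ×s → (3.66997,1.77018) → (3.67,1.77)
v5: (4,4) → rotate → (1.86501,5.34057) → ×s → (2.17118,6.21732) → (2.17,6.22)
v6: (1,4.5) → rotate → (-1.05431,4.48759) → ×s → (-1.22739,5.22430) → (-1.23,5.22)
v7: (-4.5,4.5) → rotate → (-6.00815,2.09814) → ×s → (-6.99448,2.44258) → (-6.99,2.44)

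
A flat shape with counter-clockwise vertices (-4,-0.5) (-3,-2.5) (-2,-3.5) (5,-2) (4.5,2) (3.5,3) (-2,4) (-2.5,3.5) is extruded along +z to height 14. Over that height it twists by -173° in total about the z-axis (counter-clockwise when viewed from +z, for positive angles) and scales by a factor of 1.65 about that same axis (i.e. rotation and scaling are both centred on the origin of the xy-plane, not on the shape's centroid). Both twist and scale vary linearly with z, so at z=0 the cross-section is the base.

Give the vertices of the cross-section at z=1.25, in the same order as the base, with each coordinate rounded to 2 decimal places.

t = z/height = 1.25/14 = 0.0892857
s = 1 + (scale-1)·z/height = 1 + (1.65-1)·1.25/14 = 1.058036
θ = twist·z/height = -173°·1.25/14 = -15.4464° = -0.269591 rad
cos θ = 0.963880, sin θ = -0.266337 (intermediates below are computed at full precision and shown rounded to 5 d.p.)
v1: (-4,-0.5) → rotate → (-3.98869,0.58341) → ×s → (-4.22017,0.61727) → (-4.22,0.62)
v2: (-3,-2.5) → rotate → (-3.55748,-1.61069) → ×s → (-3.76394,-1.70417) → (-3.76,-1.70)
v3: (-2,-3.5) → rotate → (-2.85994,-2.84091) → ×s → (-3.02592,-3.00578) → (-3.03,-3.01)
v4: (5,-2) → rotate → (4.28672,-3.25945) → ×s → (4.53551,-3.44861) → (4.54,-3.45)
v5: (4.5,2) → rotate → (4.87013,0.72924) → ×s → (5.15278,0.77156) → (5.15,0.77)
v6: (3.5,3) → rotate → (4.17259,1.95946) → ×s → (4.41475,2.07318) → (4.41,2.07)
v7: (-2,4) → rotate → (-0.86241,4.38819) → ×s → (-0.91246,4.64287) → (-0.91,4.64)
v8: (-2.5,3.5) → rotate → (-1.47752,4.03942) → ×s → (-1.56327,4.27385) → (-1.56,4.27)

Cross-section at z=1.25: (-4.22,0.62) (-3.76,-1.70) (-3.03,-3.01) (4.54,-3.45) (5.15,0.77) (4.41,2.07) (-0.91,4.64) (-1.56,4.27)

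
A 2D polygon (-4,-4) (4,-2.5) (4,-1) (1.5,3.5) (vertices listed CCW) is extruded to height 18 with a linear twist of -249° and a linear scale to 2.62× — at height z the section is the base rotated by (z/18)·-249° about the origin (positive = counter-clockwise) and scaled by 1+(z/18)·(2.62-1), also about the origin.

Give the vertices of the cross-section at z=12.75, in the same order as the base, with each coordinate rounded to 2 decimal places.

t = z/height = 12.75/18 = 0.708333
s = 1 + (scale-1)·z/height = 1 + (2.62-1)·12.75/18 = 2.147500
θ = twist·z/height = -249°·12.75/18 = -176.3750° = -3.078324 rad
cos θ = -0.997999, sin θ = -0.063226 (intermediates below are computed at full precision and shown rounded to 5 d.p.)
v1: (-4,-4) → rotate → (3.73909,4.24490) → ×s → (8.02970,9.11592) → (8.03,9.12)
v2: (4,-2.5) → rotate → (-4.15006,2.24209) → ×s → (-8.91226,4.81490) → (-8.91,4.81)
v3: (4,-1) → rotate → (-4.05522,0.74510) → ×s → (-8.70859,1.60009) → (-8.71,1.60)
v4: (1.5,3.5) → rotate → (-1.27571,-3.58784) → ×s → (-2.73958,-7.70488) → (-2.74,-7.70)

Cross-section at z=12.75: (8.03,9.12) (-8.91,4.81) (-8.71,1.60) (-2.74,-7.70)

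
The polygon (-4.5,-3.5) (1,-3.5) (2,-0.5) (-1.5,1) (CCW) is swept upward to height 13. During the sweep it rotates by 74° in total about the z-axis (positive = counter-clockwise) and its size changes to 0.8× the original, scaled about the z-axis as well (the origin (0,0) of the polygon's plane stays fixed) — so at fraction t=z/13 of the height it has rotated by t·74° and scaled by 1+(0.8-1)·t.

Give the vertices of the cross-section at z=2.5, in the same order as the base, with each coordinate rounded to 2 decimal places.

t = z/height = 2.5/13 = 0.192308
s = 1 + (scale-1)·z/height = 1 + (0.8-1)·2.5/13 = 0.961538
θ = twist·z/height = 74°·2.5/13 = 14.2308° = 0.248374 rad
cos θ = 0.969313, sin θ = 0.245828 (intermediates below are computed at full precision and shown rounded to 5 d.p.)
v1: (-4.5,-3.5) → rotate → (-3.50151,-4.49882) → ×s → (-3.36684,-4.32579) → (-3.37,-4.33)
v2: (1,-3.5) → rotate → (1.82971,-3.14677) → ×s → (1.75934,-3.02574) → (1.76,-3.03)
v3: (2,-0.5) → rotate → (2.06154,0.00700) → ×s → (1.98225,0.00673) → (1.98,0.01)
v4: (-1.5,1) → rotate → (-1.69980,0.60057) → ×s → (-1.63442,0.57747) → (-1.63,0.58)

Cross-section at z=2.5: (-3.37,-4.33) (1.76,-3.03) (1.98,0.01) (-1.63,0.58)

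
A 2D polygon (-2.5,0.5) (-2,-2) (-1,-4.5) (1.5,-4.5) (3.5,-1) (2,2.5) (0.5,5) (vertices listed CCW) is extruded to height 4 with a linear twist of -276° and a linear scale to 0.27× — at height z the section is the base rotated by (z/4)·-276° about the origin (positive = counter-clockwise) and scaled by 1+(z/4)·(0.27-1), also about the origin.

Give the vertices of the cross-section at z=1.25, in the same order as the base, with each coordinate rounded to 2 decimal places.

t = z/height = 1.25/4 = 0.3125
s = 1 + (scale-1)·z/height = 1 + (0.27-1)·1.25/4 = 0.771875
θ = twist·z/height = -276°·1.25/4 = -86.2500° = -1.505346 rad
cos θ = 0.065403, sin θ = -0.997859 (intermediates below are computed at full precision and shown rounded to 5 d.p.)
v1: (-2.5,0.5) → rotate → (0.33542,2.52735) → ×s → (0.25890,1.95080) → (0.26,1.95)
v2: (-2,-2) → rotate → (-2.12652,1.86491) → ×s → (-1.64141,1.43948) → (-1.64,1.44)
v3: (-1,-4.5) → rotate → (-4.55577,0.70354) → ×s → (-3.51648,0.54305) → (-3.52,0.54)
v4: (1.5,-4.5) → rotate → (-4.39226,-1.79110) → ×s → (-3.39028,-1.38251) → (-3.39,-1.38)
v5: (3.5,-1) → rotate → (-0.76895,-3.55791) → ×s → (-0.59353,-2.74626) → (-0.59,-2.75)
v6: (2,2.5) → rotate → (2.62545,-1.83221) → ×s → (2.02652,-1.41424) → (2.03,-1.41)
v7: (0.5,5) → rotate → (5.02200,-0.17191) → ×s → (3.87635,-0.13270) → (3.88,-0.13)

Cross-section at z=1.25: (0.26,1.95) (-1.64,1.44) (-3.52,0.54) (-3.39,-1.38) (-0.59,-2.75) (2.03,-1.41) (3.88,-0.13)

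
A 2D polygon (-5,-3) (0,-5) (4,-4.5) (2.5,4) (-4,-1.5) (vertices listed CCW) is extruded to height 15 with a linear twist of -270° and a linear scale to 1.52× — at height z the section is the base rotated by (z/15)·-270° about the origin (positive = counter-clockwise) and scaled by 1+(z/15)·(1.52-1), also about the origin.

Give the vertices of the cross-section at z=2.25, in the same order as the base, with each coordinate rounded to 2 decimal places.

t = z/height = 2.25/15 = 0.15
s = 1 + (scale-1)·z/height = 1 + (1.52-1)·2.25/15 = 1.078000
θ = twist·z/height = -270°·2.25/15 = -40.5000° = -0.706858 rad
cos θ = 0.760406, sin θ = -0.649448 (intermediates below are computed at full precision and shown rounded to 5 d.p.)
v1: (-5,-3) → rotate → (-5.75037,0.96602) → ×s → (-6.19890,1.04137) → (-6.20,1.04)
v2: (0,-5) → rotate → (-3.24724,-3.80203) → ×s → (-3.50052,-4.09859) → (-3.50,-4.10)
v3: (4,-4.5) → rotate → (0.11911,-6.01962) → ×s → (0.12840,-6.48915) → (0.13,-6.49)
v4: (2.5,4) → rotate → (4.49881,1.41800) → ×s → (4.84971,1.52861) → (4.85,1.53)
v5: (-4,-1.5) → rotate → (-4.01580,1.45718) → ×s → (-4.32903,1.57084) → (-4.33,1.57)

Cross-section at z=2.25: (-6.20,1.04) (-3.50,-4.10) (0.13,-6.49) (4.85,1.53) (-4.33,1.57)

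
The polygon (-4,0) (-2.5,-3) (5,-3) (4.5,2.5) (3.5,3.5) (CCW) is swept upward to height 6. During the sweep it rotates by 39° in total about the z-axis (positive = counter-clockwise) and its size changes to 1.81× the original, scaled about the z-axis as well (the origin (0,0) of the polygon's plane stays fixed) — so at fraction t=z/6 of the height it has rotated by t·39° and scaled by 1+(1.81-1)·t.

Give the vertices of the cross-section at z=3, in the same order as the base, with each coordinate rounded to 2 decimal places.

t = z/height = 3/6 = 0.5
s = 1 + (scale-1)·z/height = 1 + (1.81-1)·3/6 = 1.405000
θ = twist·z/height = 39°·3/6 = 19.5000° = 0.340339 rad
cos θ = 0.942641, sin θ = 0.333807 (intermediates below are computed at full precision and shown rounded to 5 d.p.)
v1: (-4,0) → rotate → (-3.77057,-1.33523) → ×s → (-5.29765,-1.87599) → (-5.30,-1.88)
v2: (-2.5,-3) → rotate → (-1.35518,-3.66244) → ×s → (-1.90403,-5.14573) → (-1.90,-5.15)
v3: (5,-3) → rotate → (5.71463,-1.15889) → ×s → (8.02905,-1.62824) → (8.03,-1.63)
v4: (4.5,2.5) → rotate → (3.40737,3.85873) → ×s → (4.78735,5.42152) → (4.79,5.42)
v5: (3.5,3.5) → rotate → (2.13092,4.46757) → ×s → (2.99394,6.27693) → (2.99,6.28)

Cross-section at z=3: (-5.30,-1.88) (-1.90,-5.15) (8.03,-1.63) (4.79,5.42) (2.99,6.28)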